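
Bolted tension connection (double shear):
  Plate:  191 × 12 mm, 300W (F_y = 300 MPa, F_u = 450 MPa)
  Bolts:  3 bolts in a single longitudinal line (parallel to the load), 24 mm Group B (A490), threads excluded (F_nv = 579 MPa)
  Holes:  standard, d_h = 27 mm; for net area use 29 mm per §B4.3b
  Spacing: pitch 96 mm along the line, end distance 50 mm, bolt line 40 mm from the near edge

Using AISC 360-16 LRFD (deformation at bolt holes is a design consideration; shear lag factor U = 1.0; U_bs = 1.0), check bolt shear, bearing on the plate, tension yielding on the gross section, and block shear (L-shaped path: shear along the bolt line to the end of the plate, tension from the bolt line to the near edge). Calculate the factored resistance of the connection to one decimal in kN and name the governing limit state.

495.3 kN (block shear governs)

Bolt shear: A_b = π(24)²/4 = 452.39 mm². φR_n = 0.75 × 579 × 452.39 × 3 × 2 = 1178.7 kN.
Bearing (12 mm plate, F_u = 450 MPa): end bolts L_c = 50 − 27/2 = 36.5, R_n = min(1.2×36.5×12×450, 2.4×24×12×450) = 236.52 kN/bolt; interior L_c = 96 − 27 = 69, R_n = 311.04 kN/bolt. φR_n = 0.75 × (1×236.52 + 2×311.04) = 644.0 kN.
Tension yield (gross): A_g = 191×12 = 2292 mm². φR_n = 0.90 × 300 × 2292 = 618.8 kN.
Block shear: shear path 1×[50+2×96] = 1×242 mm, A_gv = 2904, A_nv = 1×(242 − 2.5×29)×12 = 2034 mm²; tension to near edge: (40 − 0.5×29)×12 = 306 mm². R_n = min(0.6×450×2034, 0.6×300×2904) + 1.0×450×306 = min(549.18, 522.72) + 137.7 = 660.42 kN. φR_n = 0.75 × 660.42 = 495.3 kN.
Governing: min(1178.7, 644.0, 618.8, 495.3) = 495.3 kN → block shear.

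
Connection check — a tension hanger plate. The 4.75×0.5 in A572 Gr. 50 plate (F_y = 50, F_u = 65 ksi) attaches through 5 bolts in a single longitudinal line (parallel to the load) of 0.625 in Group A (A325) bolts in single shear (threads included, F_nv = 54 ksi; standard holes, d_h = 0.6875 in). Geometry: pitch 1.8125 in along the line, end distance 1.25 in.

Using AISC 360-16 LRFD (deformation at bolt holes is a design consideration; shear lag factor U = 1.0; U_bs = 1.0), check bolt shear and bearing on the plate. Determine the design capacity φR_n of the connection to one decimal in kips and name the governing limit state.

62.1 kips (bolt shear governs)

Bolt shear: A_b = π(0.625)²/4 = 0.3068 in². φR_n = 0.75 × 54 × 0.3068 × 5 × 1 = 62.1 kips.
Bearing (0.5 in plate, F_u = 65 ksi): end bolts L_c = 1.25 − 0.6875/2 = 0.90625, R_n = min(1.2×0.90625×0.5×65, 2.4×0.625×0.5×65) = 35.344 kips/bolt; interior L_c = 1.8125 − 0.6875 = 1.125, R_n = 43.875 kips/bolt. φR_n = 0.75 × (1×35.344 + 4×43.875) = 158.1 kips.
Governing: min(62.1, 158.1) = 62.1 kips → bolt shear.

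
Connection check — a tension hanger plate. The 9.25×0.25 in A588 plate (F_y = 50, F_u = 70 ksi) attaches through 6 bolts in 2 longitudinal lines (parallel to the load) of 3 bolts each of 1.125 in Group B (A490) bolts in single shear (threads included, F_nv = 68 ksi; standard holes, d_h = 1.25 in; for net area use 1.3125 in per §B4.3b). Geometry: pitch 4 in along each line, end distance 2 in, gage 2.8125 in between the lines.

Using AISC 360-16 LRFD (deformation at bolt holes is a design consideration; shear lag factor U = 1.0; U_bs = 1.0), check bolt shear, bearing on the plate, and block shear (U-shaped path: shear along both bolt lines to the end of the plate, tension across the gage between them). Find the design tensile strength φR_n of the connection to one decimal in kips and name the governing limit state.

Bolt shear: A_b = π(1.125)²/4 = 0.99402 in². φR_n = 0.75 × 68 × 0.99402 × 6 × 1 = 304.2 kips.
Bearing (0.25 in plate, F_u = 70 ksi): end bolts L_c = 2 − 1.25/2 = 1.375, R_n = min(1.2×1.375×0.25×70, 2.4×1.125×0.25×70) = 28.875 kips/bolt; interior L_c = 4 − 1.25 = 2.75, R_n = 47.25 kips/bolt. φR_n = 0.75 × (2×28.875 + 4×47.25) = 185.1 kips.
Block shear: shear path 2×[2+2×4] = 2×10 in, A_gv = 5, A_nv = 2×(10 − 2.5×1.3125)×0.25 = 3.3594 in²; tension across gage: (2.8125 − 1×1.3125)×0.25 = 0.375 in². R_n = min(0.6×70×3.3594, 0.6×50×5) + 1.0×70×0.375 = min(141.09, 150) + 26.25 = 167.34 kips. φR_n = 0.75 × 167.34 = 125.5 kips.
Governing: min(304.2, 185.1, 125.5) = 125.5 kips → block shear.

125.5 kips (block shear governs)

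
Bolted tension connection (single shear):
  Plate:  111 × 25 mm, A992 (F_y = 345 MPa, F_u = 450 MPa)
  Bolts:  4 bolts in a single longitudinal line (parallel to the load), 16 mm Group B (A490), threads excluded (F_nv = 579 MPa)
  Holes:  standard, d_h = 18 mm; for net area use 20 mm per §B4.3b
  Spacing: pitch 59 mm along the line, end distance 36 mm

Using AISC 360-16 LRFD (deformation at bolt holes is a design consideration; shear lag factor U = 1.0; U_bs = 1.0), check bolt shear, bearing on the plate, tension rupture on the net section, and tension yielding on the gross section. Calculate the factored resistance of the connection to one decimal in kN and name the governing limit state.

349.2 kN (bolt shear governs)

Bolt shear: A_b = π(16)²/4 = 201.06 mm². φR_n = 0.75 × 579 × 201.06 × 4 × 1 = 349.2 kN.
Bearing (25 mm plate, F_u = 450 MPa): end bolts L_c = 36 − 18/2 = 27, R_n = min(1.2×27×25×450, 2.4×16×25×450) = 364.5 kN/bolt; interior L_c = 59 − 18 = 41, R_n = 432 kN/bolt. φR_n = 0.75 × (1×364.5 + 3×432) = 1245.4 kN.
Tension rupture (net): A_n = (111 − 1×20)×25 = 2275 mm² (U = 1.0, A_e = A_n). φR_n = 0.75 × 450 × 2275 = 767.8 kN.
Tension yield (gross): A_g = 111×25 = 2775 mm². φR_n = 0.90 × 345 × 2775 = 861.6 kN.
Governing: min(349.2, 1245.4, 767.8, 861.6) = 349.2 kN → bolt shear.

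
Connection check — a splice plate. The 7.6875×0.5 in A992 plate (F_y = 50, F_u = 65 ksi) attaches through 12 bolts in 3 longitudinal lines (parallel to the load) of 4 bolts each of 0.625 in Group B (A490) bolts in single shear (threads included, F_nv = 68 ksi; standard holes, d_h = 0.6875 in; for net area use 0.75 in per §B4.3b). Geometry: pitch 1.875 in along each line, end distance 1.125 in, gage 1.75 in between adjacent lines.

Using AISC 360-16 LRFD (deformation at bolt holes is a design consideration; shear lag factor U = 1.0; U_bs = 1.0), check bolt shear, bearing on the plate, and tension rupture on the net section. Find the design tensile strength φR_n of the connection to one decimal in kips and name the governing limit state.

Bolt shear: A_b = π(0.625)²/4 = 0.3068 in². φR_n = 0.75 × 68 × 0.3068 × 12 × 1 = 187.8 kips.
Bearing (0.5 in plate, F_u = 65 ksi): end bolts L_c = 1.125 − 0.6875/2 = 0.78125, R_n = min(1.2×0.78125×0.5×65, 2.4×0.625×0.5×65) = 30.469 kips/bolt; interior L_c = 1.875 − 0.6875 = 1.1875, R_n = 46.313 kips/bolt. φR_n = 0.75 × (3×30.469 + 9×46.313) = 381.2 kips.
Tension rupture (net): A_n = (7.6875 − 3×0.75)×0.5 = 2.7188 in² (U = 1.0, A_e = A_n). φR_n = 0.75 × 65 × 2.7188 = 132.5 kips.
Governing: min(187.8, 381.2, 132.5) = 132.5 kips → net-section rupture.

132.5 kips (net-section rupture governs)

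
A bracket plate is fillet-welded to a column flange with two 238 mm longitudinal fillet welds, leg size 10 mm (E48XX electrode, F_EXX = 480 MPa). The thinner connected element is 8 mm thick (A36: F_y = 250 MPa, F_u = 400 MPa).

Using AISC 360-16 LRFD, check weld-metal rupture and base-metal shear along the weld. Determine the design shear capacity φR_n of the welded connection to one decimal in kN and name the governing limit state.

571.2 kN (base-metal shear governs)

Weld metal: throat = 0.707×10 = 7.07 mm, L = 2×238 = 476 mm. φR_n = 0.75 × 0.6 × 480 × 7.07 × 476 = 726.9 kN.
Base metal shear (8 mm plate): yield φR_n = 1.0×0.6×250×8×476 = 571.2 kN; rupture φR_n = 0.75×0.6×400×8×476 = 685.4 kN; take 571.2 kN (yield).
Governing: min(726.9, 571.2) = 571.2 kN → base-metal shear.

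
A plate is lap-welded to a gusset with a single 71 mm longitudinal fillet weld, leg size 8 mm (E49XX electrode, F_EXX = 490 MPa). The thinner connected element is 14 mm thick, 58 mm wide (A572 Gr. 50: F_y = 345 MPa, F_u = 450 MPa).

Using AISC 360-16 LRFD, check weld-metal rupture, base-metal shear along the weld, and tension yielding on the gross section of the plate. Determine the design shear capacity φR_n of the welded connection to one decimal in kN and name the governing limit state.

Weld metal: throat = 0.707×8 = 5.656 mm, L = 71 mm. φR_n = 0.75 × 0.6 × 490 × 5.656 × 71 = 88.5 kN.
Base metal shear (14 mm plate): yield φR_n = 1.0×0.6×345×14×71 = 205.8 kN; rupture φR_n = 0.75×0.6×450×14×71 = 201.3 kN; take 201.3 kN (rupture).
Tension yield (gross): A_g = 58×14 = 812 mm². φR_n = 0.90 × 345 × 812 = 252.1 kN.
Governing: min(88.5, 201.3, 252.1) = 88.5 kN → weld metal.

88.5 kN (weld metal governs)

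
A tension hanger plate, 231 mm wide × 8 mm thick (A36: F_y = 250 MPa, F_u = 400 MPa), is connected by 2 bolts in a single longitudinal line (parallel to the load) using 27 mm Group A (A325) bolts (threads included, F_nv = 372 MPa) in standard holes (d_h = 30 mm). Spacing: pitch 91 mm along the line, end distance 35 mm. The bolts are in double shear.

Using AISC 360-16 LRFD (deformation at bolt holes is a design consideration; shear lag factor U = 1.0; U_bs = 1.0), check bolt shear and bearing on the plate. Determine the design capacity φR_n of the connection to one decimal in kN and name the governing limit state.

Bolt shear: A_b = π(27)²/4 = 572.56 mm². φR_n = 0.75 × 372 × 572.56 × 2 × 2 = 639.0 kN.
Bearing (8 mm plate, F_u = 400 MPa): end bolts L_c = 35 − 30/2 = 20, R_n = min(1.2×20×8×400, 2.4×27×8×400) = 76.8 kN/bolt; interior L_c = 91 − 30 = 61, R_n = 207.36 kN/bolt. φR_n = 0.75 × (1×76.8 + 1×207.36) = 213.1 kN.
Governing: min(639.0, 213.1) = 213.1 kN → bearing.

213.1 kN (bearing governs)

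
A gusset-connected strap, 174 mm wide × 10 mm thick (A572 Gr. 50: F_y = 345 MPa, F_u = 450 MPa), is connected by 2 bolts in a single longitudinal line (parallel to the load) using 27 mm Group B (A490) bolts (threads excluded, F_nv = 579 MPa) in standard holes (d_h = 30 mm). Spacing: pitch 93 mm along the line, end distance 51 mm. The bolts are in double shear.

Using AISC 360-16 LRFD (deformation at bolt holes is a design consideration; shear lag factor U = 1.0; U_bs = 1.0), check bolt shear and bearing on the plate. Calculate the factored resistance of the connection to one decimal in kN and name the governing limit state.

364.5 kN (bearing governs)

Bolt shear: A_b = π(27)²/4 = 572.56 mm². φR_n = 0.75 × 579 × 572.56 × 2 × 2 = 994.5 kN.
Bearing (10 mm plate, F_u = 450 MPa): end bolts L_c = 51 − 30/2 = 36, R_n = min(1.2×36×10×450, 2.4×27×10×450) = 194.4 kN/bolt; interior L_c = 93 − 30 = 63, R_n = 291.6 kN/bolt. φR_n = 0.75 × (1×194.4 + 1×291.6) = 364.5 kN.
Governing: min(994.5, 364.5) = 364.5 kN → bearing.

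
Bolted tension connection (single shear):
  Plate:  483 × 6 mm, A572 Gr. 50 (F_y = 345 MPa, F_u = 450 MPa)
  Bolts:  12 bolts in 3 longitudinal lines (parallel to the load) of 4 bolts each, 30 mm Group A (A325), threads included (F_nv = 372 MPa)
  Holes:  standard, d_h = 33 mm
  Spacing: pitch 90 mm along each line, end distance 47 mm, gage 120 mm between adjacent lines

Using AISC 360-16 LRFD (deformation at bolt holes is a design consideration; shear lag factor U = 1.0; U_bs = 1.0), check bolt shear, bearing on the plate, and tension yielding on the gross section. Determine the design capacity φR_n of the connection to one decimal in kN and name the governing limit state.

Bolt shear: A_b = π(30)²/4 = 706.86 mm². φR_n = 0.75 × 372 × 706.86 × 12 × 1 = 2366.6 kN.
Bearing (6 mm plate, F_u = 450 MPa): end bolts L_c = 47 − 33/2 = 30.5, R_n = min(1.2×30.5×6×450, 2.4×30×6×450) = 98.82 kN/bolt; interior L_c = 90 − 33 = 57, R_n = 184.68 kN/bolt. φR_n = 0.75 × (3×98.82 + 9×184.68) = 1468.9 kN.
Tension yield (gross): A_g = 483×6 = 2898 mm². φR_n = 0.90 × 345 × 2898 = 899.8 kN.
Governing: min(2366.6, 1468.9, 899.8) = 899.8 kN → gross-section yield.

899.8 kN (gross-section yield governs)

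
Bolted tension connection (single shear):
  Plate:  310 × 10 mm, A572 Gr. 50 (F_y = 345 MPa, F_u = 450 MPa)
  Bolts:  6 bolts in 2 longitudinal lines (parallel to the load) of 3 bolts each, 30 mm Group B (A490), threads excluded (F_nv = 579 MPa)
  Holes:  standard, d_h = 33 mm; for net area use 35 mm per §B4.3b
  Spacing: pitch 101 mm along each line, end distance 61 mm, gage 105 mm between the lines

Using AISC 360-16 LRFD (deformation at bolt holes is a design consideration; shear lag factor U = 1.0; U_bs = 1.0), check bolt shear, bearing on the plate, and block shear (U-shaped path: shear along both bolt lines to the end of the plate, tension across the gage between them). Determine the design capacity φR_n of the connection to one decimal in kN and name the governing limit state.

947.0 kN (block shear governs)

Bolt shear: A_b = π(30)²/4 = 706.86 mm². φR_n = 0.75 × 579 × 706.86 × 6 × 1 = 1841.7 kN.
Bearing (10 mm plate, F_u = 450 MPa): end bolts L_c = 61 − 33/2 = 44.5, R_n = min(1.2×44.5×10×450, 2.4×30×10×450) = 240.3 kN/bolt; interior L_c = 101 − 33 = 68, R_n = 324 kN/bolt. φR_n = 0.75 × (2×240.3 + 4×324) = 1332.5 kN.
Block shear: shear path 2×[61+2×101] = 2×263 mm, A_gv = 5260, A_nv = 2×(263 − 2.5×35)×10 = 3510 mm²; tension across gage: (105 − 1×35)×10 = 700 mm². R_n = min(0.6×450×3510, 0.6×345×5260) + 1.0×450×700 = min(947.7, 1088.8) + 315 = 1262.7 kN. φR_n = 0.75 × 1262.7 = 947.0 kN.
Governing: min(1841.7, 1332.5, 947.0) = 947.0 kN → block shear.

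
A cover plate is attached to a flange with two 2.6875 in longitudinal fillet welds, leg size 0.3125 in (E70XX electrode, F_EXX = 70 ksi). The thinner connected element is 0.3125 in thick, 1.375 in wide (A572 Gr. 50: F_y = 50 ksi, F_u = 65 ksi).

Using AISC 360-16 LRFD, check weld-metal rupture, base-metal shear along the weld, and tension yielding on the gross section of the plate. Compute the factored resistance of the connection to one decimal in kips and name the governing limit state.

Weld metal: throat = 0.707×0.3125 = 0.22094 in, L = 2×2.6875 = 5.375 in. φR_n = 0.75 × 0.6 × 70 × 0.22094 × 5.375 = 37.4 kips.
Base metal shear (0.3125 in plate): yield φR_n = 1.0×0.6×50×0.3125×5.375 = 50.4 kips; rupture φR_n = 0.75×0.6×65×0.3125×5.375 = 49.1 kips; take 49.1 kips (rupture).
Tension yield (gross): A_g = 1.375×0.3125 = 0.42969 in². φR_n = 0.90 × 50 × 0.42969 = 19.3 kips.
Governing: min(37.4, 49.1, 19.3) = 19.3 kips → gross-section yield.

19.3 kips (gross-section yield governs)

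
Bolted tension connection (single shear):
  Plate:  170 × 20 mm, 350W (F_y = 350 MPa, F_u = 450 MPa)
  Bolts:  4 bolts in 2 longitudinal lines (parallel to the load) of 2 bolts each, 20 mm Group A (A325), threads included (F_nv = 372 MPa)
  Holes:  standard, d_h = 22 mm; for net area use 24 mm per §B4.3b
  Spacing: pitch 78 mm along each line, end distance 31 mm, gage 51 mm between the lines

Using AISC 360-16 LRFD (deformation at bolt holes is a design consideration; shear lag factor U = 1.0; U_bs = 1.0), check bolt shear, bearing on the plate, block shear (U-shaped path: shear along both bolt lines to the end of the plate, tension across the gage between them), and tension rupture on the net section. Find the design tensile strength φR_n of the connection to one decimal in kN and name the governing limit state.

Bolt shear: A_b = π(20)²/4 = 314.16 mm². φR_n = 0.75 × 372 × 314.16 × 4 × 1 = 350.6 kN.
Bearing (20 mm plate, F_u = 450 MPa): end bolts L_c = 31 − 22/2 = 20, R_n = min(1.2×20×20×450, 2.4×20×20×450) = 216 kN/bolt; interior L_c = 78 − 22 = 56, R_n = 432 kN/bolt. φR_n = 0.75 × (2×216 + 2×432) = 972.0 kN.
Block shear: shear path 2×[31+1×78] = 2×109 mm, A_gv = 4360, A_nv = 2×(109 − 1.5×24)×20 = 2920 mm²; tension across gage: (51 − 1×24)×20 = 540 mm². R_n = min(0.6×450×2920, 0.6×350×4360) + 1.0×450×540 = min(788.4, 915.6) + 243 = 1031.4 kN. φR_n = 0.75 × 1031.4 = 773.6 kN.
Tension rupture (net): A_n = (170 − 2×24)×20 = 2440 mm² (U = 1.0, A_e = A_n). φR_n = 0.75 × 450 × 2440 = 823.5 kN.
Governing: min(350.6, 972.0, 773.6, 823.5) = 350.6 kN → bolt shear.

350.6 kN (bolt shear governs)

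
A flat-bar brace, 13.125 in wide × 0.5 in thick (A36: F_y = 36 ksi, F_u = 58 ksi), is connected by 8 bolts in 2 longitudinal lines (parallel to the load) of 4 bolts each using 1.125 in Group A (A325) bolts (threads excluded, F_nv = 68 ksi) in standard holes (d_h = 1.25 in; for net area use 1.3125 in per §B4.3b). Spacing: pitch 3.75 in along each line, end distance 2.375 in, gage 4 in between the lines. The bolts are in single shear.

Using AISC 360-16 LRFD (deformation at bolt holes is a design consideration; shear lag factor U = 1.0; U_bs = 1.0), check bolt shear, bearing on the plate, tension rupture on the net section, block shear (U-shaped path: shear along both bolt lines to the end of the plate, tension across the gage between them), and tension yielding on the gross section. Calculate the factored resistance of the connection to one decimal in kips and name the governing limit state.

Bolt shear: A_b = π(1.125)²/4 = 0.99402 in². φR_n = 0.75 × 68 × 0.99402 × 8 × 1 = 405.6 kips.
Bearing (0.5 in plate, F_u = 58 ksi): end bolts L_c = 2.375 − 1.25/2 = 1.75, R_n = min(1.2×1.75×0.5×58, 2.4×1.125×0.5×58) = 60.9 kips/bolt; interior L_c = 3.75 − 1.25 = 2.5, R_n = 78.3 kips/bolt. φR_n = 0.75 × (2×60.9 + 6×78.3) = 443.7 kips.
Tension rupture (net): A_n = (13.125 − 2×1.3125)×0.5 = 5.25 in² (U = 1.0, A_e = A_n). φR_n = 0.75 × 58 × 5.25 = 228.4 kips.
Block shear: shear path 2×[2.375+3×3.75] = 2×13.625 in, A_gv = 13.625, A_nv = 2×(13.625 − 3.5×1.3125)×0.5 = 9.0313 in²; tension across gage: (4 − 1×1.3125)×0.5 = 1.3438 in². R_n = min(0.6×58×9.0313, 0.6×36×13.625) + 1.0×58×1.3438 = min(314.29, 294.3) + 77.94 = 372.24 kips. φR_n = 0.75 × 372.24 = 279.2 kips.
Tension yield (gross): A_g = 13.125×0.5 = 6.5625 in². φR_n = 0.90 × 36 × 6.5625 = 212.6 kips.
Governing: min(405.6, 443.7, 228.4, 279.2, 212.6) = 212.6 kips → gross-section yield.

212.6 kips (gross-section yield governs)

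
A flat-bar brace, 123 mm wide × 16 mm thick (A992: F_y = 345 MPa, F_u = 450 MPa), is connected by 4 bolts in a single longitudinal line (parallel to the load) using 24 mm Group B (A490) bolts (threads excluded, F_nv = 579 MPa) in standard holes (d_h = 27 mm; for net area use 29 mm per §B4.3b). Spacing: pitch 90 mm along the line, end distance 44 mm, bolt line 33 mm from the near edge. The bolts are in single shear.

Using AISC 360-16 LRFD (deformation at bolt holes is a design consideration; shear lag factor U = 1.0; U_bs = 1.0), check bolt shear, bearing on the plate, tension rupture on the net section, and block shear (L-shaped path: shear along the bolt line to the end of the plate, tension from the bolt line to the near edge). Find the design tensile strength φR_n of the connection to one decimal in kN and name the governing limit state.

507.6 kN (net-section rupture governs)

Bolt shear: A_b = π(24)²/4 = 452.39 mm². φR_n = 0.75 × 579 × 452.39 × 4 × 1 = 785.8 kN.
Bearing (16 mm plate, F_u = 450 MPa): end bolts L_c = 44 − 27/2 = 30.5, R_n = min(1.2×30.5×16×450, 2.4×24×16×450) = 263.52 kN/bolt; interior L_c = 90 − 27 = 63, R_n = 414.72 kN/bolt. φR_n = 0.75 × (1×263.52 + 3×414.72) = 1130.8 kN.
Tension rupture (net): A_n = (123 − 1×29)×16 = 1504 mm² (U = 1.0, A_e = A_n). φR_n = 0.75 × 450 × 1504 = 507.6 kN.
Block shear: shear path 1×[44+3×90] = 1×314 mm, A_gv = 5024, A_nv = 1×(314 − 3.5×29)×16 = 3400 mm²; tension to near edge: (33 − 0.5×29)×16 = 296 mm². R_n = min(0.6×450×3400, 0.6×345×5024) + 1.0×450×296 = min(918, 1040) + 133.2 = 1051.2 kN. φR_n = 0.75 × 1051.2 = 788.4 kN.
Governing: min(785.8, 1130.8, 507.6, 788.4) = 507.6 kN → net-section rupture.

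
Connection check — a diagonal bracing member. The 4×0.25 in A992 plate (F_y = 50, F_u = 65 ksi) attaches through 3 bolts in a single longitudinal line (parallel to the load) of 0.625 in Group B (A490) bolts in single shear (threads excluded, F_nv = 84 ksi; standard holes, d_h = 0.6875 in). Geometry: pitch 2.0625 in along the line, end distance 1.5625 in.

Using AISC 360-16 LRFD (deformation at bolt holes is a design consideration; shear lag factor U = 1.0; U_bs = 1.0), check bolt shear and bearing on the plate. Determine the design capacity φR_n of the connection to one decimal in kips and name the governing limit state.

54.4 kips (bearing governs)

Bolt shear: A_b = π(0.625)²/4 = 0.3068 in². φR_n = 0.75 × 84 × 0.3068 × 3 × 1 = 58.0 kips.
Bearing (0.25 in plate, F_u = 65 ksi): end bolts L_c = 1.5625 − 0.6875/2 = 1.21875, R_n = min(1.2×1.21875×0.25×65, 2.4×0.625×0.25×65) = 23.766 kips/bolt; interior L_c = 2.0625 − 0.6875 = 1.375, R_n = 24.375 kips/bolt. φR_n = 0.75 × (1×23.766 + 2×24.375) = 54.4 kips.
Governing: min(58.0, 54.4) = 54.4 kips → bearing.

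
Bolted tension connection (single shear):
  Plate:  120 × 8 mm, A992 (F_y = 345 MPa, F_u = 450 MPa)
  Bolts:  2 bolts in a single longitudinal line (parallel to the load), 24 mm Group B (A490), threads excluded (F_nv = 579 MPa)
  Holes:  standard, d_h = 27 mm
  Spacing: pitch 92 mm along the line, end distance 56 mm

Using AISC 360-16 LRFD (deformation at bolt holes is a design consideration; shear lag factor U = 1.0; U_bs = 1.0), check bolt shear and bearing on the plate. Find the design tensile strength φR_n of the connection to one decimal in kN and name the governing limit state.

293.2 kN (bearing governs)

Bolt shear: A_b = π(24)²/4 = 452.39 mm². φR_n = 0.75 × 579 × 452.39 × 2 × 1 = 392.9 kN.
Bearing (8 mm plate, F_u = 450 MPa): end bolts L_c = 56 − 27/2 = 42.5, R_n = min(1.2×42.5×8×450, 2.4×24×8×450) = 183.6 kN/bolt; interior L_c = 92 − 27 = 65, R_n = 207.36 kN/bolt. φR_n = 0.75 × (1×183.6 + 1×207.36) = 293.2 kN.
Governing: min(392.9, 293.2) = 293.2 kN → bearing.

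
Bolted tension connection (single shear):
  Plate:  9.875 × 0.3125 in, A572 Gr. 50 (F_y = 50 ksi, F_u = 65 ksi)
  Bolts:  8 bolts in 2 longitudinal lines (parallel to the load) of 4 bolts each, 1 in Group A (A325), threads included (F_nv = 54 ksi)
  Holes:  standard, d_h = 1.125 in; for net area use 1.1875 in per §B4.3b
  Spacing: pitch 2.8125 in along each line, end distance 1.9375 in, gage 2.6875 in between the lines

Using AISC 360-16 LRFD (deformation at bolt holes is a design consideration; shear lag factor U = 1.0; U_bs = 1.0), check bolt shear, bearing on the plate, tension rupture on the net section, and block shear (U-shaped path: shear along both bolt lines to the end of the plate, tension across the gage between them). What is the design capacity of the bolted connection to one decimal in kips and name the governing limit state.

114.3 kips (net-section rupture governs)

Bolt shear: A_b = π(1)²/4 = 0.7854 in². φR_n = 0.75 × 54 × 0.7854 × 8 × 1 = 254.5 kips.
Bearing (0.3125 in plate, F_u = 65 ksi): end bolts L_c = 1.9375 − 1.125/2 = 1.375, R_n = min(1.2×1.375×0.3125×65, 2.4×1×0.3125×65) = 33.516 kips/bolt; interior L_c = 2.8125 − 1.125 = 1.6875, R_n = 41.133 kips/bolt. φR_n = 0.75 × (2×33.516 + 6×41.133) = 235.4 kips.
Tension rupture (net): A_n = (9.875 − 2×1.1875)×0.3125 = 2.3438 in² (U = 1.0, A_e = A_n). φR_n = 0.75 × 65 × 2.3438 = 114.3 kips.
Block shear: shear path 2×[1.9375+3×2.8125] = 2×10.375 in, A_gv = 6.4844, A_nv = 2×(10.375 − 3.5×1.1875)×0.3125 = 3.8867 in²; tension across gage: (2.6875 − 1×1.1875)×0.3125 = 0.46875 in². R_n = min(0.6×65×3.8867, 0.6×50×6.4844) + 1.0×65×0.46875 = min(151.58, 194.53) + 30.469 = 182.05 kips. φR_n = 0.75 × 182.05 = 136.5 kips.
Governing: min(254.5, 235.4, 114.3, 136.5) = 114.3 kips → net-section rupture.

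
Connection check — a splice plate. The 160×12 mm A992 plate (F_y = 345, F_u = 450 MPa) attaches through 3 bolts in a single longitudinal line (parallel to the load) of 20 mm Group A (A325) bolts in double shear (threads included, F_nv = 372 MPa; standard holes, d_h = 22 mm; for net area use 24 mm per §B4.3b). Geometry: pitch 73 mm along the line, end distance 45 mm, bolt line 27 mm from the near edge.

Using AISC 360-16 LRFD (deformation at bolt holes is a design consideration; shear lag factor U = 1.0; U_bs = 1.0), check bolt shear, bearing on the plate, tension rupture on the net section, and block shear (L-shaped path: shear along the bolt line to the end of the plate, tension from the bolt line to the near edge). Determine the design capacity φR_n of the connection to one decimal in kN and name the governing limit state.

379.1 kN (block shear governs)

Bolt shear: A_b = π(20)²/4 = 314.16 mm². φR_n = 0.75 × 372 × 314.16 × 3 × 2 = 525.9 kN.
Bearing (12 mm plate, F_u = 450 MPa): end bolts L_c = 45 − 22/2 = 34, R_n = min(1.2×34×12×450, 2.4×20×12×450) = 220.32 kN/bolt; interior L_c = 73 − 22 = 51, R_n = 259.2 kN/bolt. φR_n = 0.75 × (1×220.32 + 2×259.2) = 554.0 kN.
Tension rupture (net): A_n = (160 − 1×24)×12 = 1632 mm² (U = 1.0, A_e = A_n). φR_n = 0.75 × 450 × 1632 = 550.8 kN.
Block shear: shear path 1×[45+2×73] = 1×191 mm, A_gv = 2292, A_nv = 1×(191 − 2.5×24)×12 = 1572 mm²; tension to near edge: (27 − 0.5×24)×12 = 180 mm². R_n = min(0.6×450×1572, 0.6×345×2292) + 1.0×450×180 = min(424.44, 474.44) + 81 = 505.44 kN. φR_n = 0.75 × 505.44 = 379.1 kN.
Governing: min(525.9, 554.0, 550.8, 379.1) = 379.1 kN → block shear.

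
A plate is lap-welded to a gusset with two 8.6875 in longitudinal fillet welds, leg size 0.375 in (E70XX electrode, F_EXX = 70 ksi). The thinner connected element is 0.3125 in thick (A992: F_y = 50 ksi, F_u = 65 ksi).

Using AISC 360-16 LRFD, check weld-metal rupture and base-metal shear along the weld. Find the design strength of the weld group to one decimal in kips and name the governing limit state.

145.1 kips (weld metal governs)

Weld metal: throat = 0.707×0.375 = 0.26513 in, L = 2×8.6875 = 17.375 in. φR_n = 0.75 × 0.6 × 70 × 0.26513 × 17.375 = 145.1 kips.
Base metal shear (0.3125 in plate): yield φR_n = 1.0×0.6×50×0.3125×17.375 = 162.9 kips; rupture φR_n = 0.75×0.6×65×0.3125×17.375 = 158.8 kips; take 158.8 kips (rupture).
Governing: min(145.1, 158.8) = 145.1 kips → weld metal.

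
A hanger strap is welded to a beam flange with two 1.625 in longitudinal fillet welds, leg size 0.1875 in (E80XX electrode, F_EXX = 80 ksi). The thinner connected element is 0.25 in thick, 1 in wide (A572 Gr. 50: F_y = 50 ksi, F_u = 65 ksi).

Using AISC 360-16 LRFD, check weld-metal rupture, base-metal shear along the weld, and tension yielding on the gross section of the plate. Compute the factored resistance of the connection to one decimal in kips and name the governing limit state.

Weld metal: throat = 0.707×0.1875 = 0.13256 in, L = 2×1.625 = 3.25 in. φR_n = 0.75 × 0.6 × 80 × 0.13256 × 3.25 = 15.5 kips.
Base metal shear (0.25 in plate): yield φR_n = 1.0×0.6×50×0.25×3.25 = 24.4 kips; rupture φR_n = 0.75×0.6×65×0.25×3.25 = 23.8 kips; take 23.8 kips (rupture).
Tension yield (gross): A_g = 1×0.25 = 0.25 in². φR_n = 0.90 × 50 × 0.25 = 11.3 kips.
Governing: min(15.5, 23.8, 11.3) = 11.3 kips → gross-section yield.

11.3 kips (gross-section yield governs)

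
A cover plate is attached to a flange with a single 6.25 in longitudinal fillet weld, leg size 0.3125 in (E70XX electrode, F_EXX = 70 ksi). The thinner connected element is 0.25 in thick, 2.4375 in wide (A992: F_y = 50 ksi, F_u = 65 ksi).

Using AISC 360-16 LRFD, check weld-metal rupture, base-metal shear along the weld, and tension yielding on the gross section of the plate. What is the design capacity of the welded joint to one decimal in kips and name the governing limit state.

Weld metal: throat = 0.707×0.3125 = 0.22094 in, L = 6.25 in. φR_n = 0.75 × 0.6 × 70 × 0.22094 × 6.25 = 43.5 kips.
Base metal shear (0.25 in plate): yield φR_n = 1.0×0.6×50×0.25×6.25 = 46.9 kips; rupture φR_n = 0.75×0.6×65×0.25×6.25 = 45.7 kips; take 45.7 kips (rupture).
Tension yield (gross): A_g = 2.4375×0.25 = 0.60938 in². φR_n = 0.90 × 50 × 0.60938 = 27.4 kips.
Governing: min(43.5, 45.7, 27.4) = 27.4 kips → gross-section yield.

27.4 kips (gross-section yield governs)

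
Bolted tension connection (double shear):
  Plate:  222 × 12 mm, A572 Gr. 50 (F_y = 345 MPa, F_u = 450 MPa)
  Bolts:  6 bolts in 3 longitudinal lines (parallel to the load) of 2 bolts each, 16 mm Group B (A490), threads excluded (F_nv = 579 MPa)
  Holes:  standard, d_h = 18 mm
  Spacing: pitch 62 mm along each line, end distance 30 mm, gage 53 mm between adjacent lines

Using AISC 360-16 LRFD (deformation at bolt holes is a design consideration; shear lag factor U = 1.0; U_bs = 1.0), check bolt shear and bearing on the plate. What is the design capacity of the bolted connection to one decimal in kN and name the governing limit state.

Bolt shear: A_b = π(16)²/4 = 201.06 mm². φR_n = 0.75 × 579 × 201.06 × 6 × 2 = 1047.7 kN.
Bearing (12 mm plate, F_u = 450 MPa): end bolts L_c = 30 − 18/2 = 21, R_n = min(1.2×21×12×450, 2.4×16×12×450) = 136.08 kN/bolt; interior L_c = 62 − 18 = 44, R_n = 207.36 kN/bolt. φR_n = 0.75 × (3×136.08 + 3×207.36) = 772.7 kN.
Governing: min(1047.7, 772.7) = 772.7 kN → bearing.

772.7 kN (bearing governs)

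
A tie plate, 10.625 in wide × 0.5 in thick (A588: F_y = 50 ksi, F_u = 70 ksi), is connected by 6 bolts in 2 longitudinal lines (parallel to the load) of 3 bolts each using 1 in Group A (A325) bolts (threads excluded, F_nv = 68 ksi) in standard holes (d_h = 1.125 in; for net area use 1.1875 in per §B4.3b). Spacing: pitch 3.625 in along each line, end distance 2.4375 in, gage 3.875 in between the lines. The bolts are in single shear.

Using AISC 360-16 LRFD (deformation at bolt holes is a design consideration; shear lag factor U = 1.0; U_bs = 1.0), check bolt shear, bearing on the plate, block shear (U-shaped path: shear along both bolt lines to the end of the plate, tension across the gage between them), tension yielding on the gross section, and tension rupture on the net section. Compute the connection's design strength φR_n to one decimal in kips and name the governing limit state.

Bolt shear: A_b = π(1)²/4 = 0.7854 in². φR_n = 0.75 × 68 × 0.7854 × 6 × 1 = 240.3 kips.
Bearing (0.5 in plate, F_u = 70 ksi): end bolts L_c = 2.4375 − 1.125/2 = 1.875, R_n = min(1.2×1.875×0.5×70, 2.4×1×0.5×70) = 78.75 kips/bolt; interior L_c = 3.625 − 1.125 = 2.5, R_n = 84 kips/bolt. φR_n = 0.75 × (2×78.75 + 4×84) = 370.1 kips.
Block shear: shear path 2×[2.4375+2×3.625] = 2×9.6875 in, A_gv = 9.6875, A_nv = 2×(9.6875 − 2.5×1.1875)×0.5 = 6.7188 in²; tension across gage: (3.875 − 1×1.1875)×0.5 = 1.3438 in². R_n = min(0.6×70×6.7188, 0.6×50×9.6875) + 1.0×70×1.3438 = min(282.19, 290.63) + 94.066 = 376.26 kips. φR_n = 0.75 × 376.26 = 282.2 kips.
Tension yield (gross): A_g = 10.625×0.5 = 5.3125 in². φR_n = 0.90 × 50 × 5.3125 = 239.1 kips.
Tension rupture (net): A_n = (10.625 − 2×1.1875)×0.5 = 4.125 in² (U = 1.0, A_e = A_n). φR_n = 0.75 × 70 × 4.125 = 216.6 kips.
Governing: min(240.3, 370.1, 282.2, 239.1, 216.6) = 216.6 kips → net-section rupture.

216.6 kips (net-section rupture governs)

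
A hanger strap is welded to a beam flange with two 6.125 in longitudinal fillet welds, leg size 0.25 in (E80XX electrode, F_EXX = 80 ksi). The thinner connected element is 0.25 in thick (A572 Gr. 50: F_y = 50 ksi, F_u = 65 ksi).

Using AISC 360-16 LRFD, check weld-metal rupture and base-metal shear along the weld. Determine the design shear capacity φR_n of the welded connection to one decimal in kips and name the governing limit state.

77.9 kips (weld metal governs)

Weld metal: throat = 0.707×0.25 = 0.17675 in, L = 2×6.125 = 12.25 in. φR_n = 0.75 × 0.6 × 80 × 0.17675 × 12.25 = 77.9 kips.
Base metal shear (0.25 in plate): yield φR_n = 1.0×0.6×50×0.25×12.25 = 91.9 kips; rupture φR_n = 0.75×0.6×65×0.25×12.25 = 89.6 kips; take 89.6 kips (rupture).
Governing: min(77.9, 89.6) = 77.9 kips → weld metal.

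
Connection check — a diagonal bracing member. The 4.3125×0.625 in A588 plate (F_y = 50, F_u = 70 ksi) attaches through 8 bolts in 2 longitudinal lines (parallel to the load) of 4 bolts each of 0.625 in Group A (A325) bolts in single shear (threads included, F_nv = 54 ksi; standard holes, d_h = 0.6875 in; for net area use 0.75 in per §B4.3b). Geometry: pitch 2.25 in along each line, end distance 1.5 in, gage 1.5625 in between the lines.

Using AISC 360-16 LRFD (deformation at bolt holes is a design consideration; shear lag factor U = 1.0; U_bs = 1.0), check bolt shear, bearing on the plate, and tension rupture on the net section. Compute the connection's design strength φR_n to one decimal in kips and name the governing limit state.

92.3 kips (net-section rupture governs)

Bolt shear: A_b = π(0.625)²/4 = 0.3068 in². φR_n = 0.75 × 54 × 0.3068 × 8 × 1 = 99.4 kips.
Bearing (0.625 in plate, F_u = 70 ksi): end bolts L_c = 1.5 − 0.6875/2 = 1.15625, R_n = min(1.2×1.15625×0.625×70, 2.4×0.625×0.625×70) = 60.703 kips/bolt; interior L_c = 2.25 − 0.6875 = 1.5625, R_n = 65.625 kips/bolt. φR_n = 0.75 × (2×60.703 + 6×65.625) = 386.4 kips.
Tension rupture (net): A_n = (4.3125 − 2×0.75)×0.625 = 1.7578 in² (U = 1.0, A_e = A_n). φR_n = 0.75 × 70 × 1.7578 = 92.3 kips.
Governing: min(99.4, 386.4, 92.3) = 92.3 kips → net-section rupture.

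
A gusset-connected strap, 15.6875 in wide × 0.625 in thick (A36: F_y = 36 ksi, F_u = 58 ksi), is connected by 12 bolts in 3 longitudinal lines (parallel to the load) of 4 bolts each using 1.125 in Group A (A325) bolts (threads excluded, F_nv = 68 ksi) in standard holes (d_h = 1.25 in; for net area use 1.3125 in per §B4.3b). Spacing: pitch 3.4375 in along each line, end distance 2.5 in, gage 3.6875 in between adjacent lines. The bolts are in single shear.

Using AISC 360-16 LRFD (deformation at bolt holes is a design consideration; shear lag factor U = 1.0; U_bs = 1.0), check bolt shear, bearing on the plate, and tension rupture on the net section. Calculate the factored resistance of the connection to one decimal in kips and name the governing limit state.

Bolt shear: A_b = π(1.125)²/4 = 0.99402 in². φR_n = 0.75 × 68 × 0.99402 × 12 × 1 = 608.3 kips.
Bearing (0.625 in plate, F_u = 58 ksi): end bolts L_c = 2.5 − 1.25/2 = 1.875, R_n = min(1.2×1.875×0.625×58, 2.4×1.125×0.625×58) = 81.563 kips/bolt; interior L_c = 3.4375 − 1.25 = 2.1875, R_n = 95.156 kips/bolt. φR_n = 0.75 × (3×81.563 + 9×95.156) = 825.8 kips.
Tension rupture (net): A_n = (15.6875 − 3×1.3125)×0.625 = 7.3438 in² (U = 1.0, A_e = A_n). φR_n = 0.75 × 58 × 7.3438 = 319.5 kips.
Governing: min(608.3, 825.8, 319.5) = 319.5 kips → net-section rupture.

319.5 kips (net-section rupture governs)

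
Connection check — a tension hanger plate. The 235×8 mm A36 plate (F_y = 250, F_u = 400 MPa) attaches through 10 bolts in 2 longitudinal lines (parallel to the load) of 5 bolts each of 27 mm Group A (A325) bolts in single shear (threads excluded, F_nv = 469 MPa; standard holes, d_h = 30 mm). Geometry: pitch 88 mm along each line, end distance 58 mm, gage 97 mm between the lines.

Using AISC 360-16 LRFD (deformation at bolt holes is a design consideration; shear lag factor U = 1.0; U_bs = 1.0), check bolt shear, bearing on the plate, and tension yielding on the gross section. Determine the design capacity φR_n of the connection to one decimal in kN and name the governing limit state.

Bolt shear: A_b = π(27)²/4 = 572.56 mm². φR_n = 0.75 × 469 × 572.56 × 10 × 1 = 2014.0 kN.
Bearing (8 mm plate, F_u = 400 MPa): end bolts L_c = 58 − 30/2 = 43, R_n = min(1.2×43×8×400, 2.4×27×8×400) = 165.12 kN/bolt; interior L_c = 88 − 30 = 58, R_n = 207.36 kN/bolt. φR_n = 0.75 × (2×165.12 + 8×207.36) = 1491.8 kN.
Tension yield (gross): A_g = 235×8 = 1880 mm². φR_n = 0.90 × 250 × 1880 = 423.0 kN.
Governing: min(2014.0, 1491.8, 423.0) = 423.0 kN → gross-section yield.

423.0 kN (gross-section yield governs)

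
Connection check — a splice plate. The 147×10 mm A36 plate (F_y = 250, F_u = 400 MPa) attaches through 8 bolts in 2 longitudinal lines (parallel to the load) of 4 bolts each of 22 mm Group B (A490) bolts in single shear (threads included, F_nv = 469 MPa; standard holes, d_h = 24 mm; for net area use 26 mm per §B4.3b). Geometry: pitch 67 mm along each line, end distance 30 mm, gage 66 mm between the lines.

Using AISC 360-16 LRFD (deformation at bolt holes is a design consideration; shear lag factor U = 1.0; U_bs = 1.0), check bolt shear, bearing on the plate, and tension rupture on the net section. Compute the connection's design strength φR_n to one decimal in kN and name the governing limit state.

285.0 kN (net-section rupture governs)

Bolt shear: A_b = π(22)²/4 = 380.13 mm². φR_n = 0.75 × 469 × 380.13 × 8 × 1 = 1069.7 kN.
Bearing (10 mm plate, F_u = 400 MPa): end bolts L_c = 30 − 24/2 = 18, R_n = min(1.2×18×10×400, 2.4×22×10×400) = 86.4 kN/bolt; interior L_c = 67 − 24 = 43, R_n = 206.4 kN/bolt. φR_n = 0.75 × (2×86.4 + 6×206.4) = 1058.4 kN.
Tension rupture (net): A_n = (147 − 2×26)×10 = 950 mm² (U = 1.0, A_e = A_n). φR_n = 0.75 × 400 × 950 = 285.0 kN.
Governing: min(1069.7, 1058.4, 285.0) = 285.0 kN → net-section rupture.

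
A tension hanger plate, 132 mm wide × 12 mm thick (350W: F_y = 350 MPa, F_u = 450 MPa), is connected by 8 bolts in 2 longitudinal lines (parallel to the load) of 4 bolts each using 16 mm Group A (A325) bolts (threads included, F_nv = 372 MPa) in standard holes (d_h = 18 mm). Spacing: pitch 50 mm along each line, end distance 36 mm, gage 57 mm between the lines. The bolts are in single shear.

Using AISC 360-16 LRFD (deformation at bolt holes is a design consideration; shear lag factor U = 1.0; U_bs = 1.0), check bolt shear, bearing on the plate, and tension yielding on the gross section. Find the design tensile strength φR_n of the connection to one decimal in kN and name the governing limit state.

448.8 kN (bolt shear governs)

Bolt shear: A_b = π(16)²/4 = 201.06 mm². φR_n = 0.75 × 372 × 201.06 × 8 × 1 = 448.8 kN.
Bearing (12 mm plate, F_u = 450 MPa): end bolts L_c = 36 − 18/2 = 27, R_n = min(1.2×27×12×450, 2.4×16×12×450) = 174.96 kN/bolt; interior L_c = 50 − 18 = 32, R_n = 207.36 kN/bolt. φR_n = 0.75 × (2×174.96 + 6×207.36) = 1195.6 kN.
Tension yield (gross): A_g = 132×12 = 1584 mm². φR_n = 0.90 × 350 × 1584 = 499.0 kN.
Governing: min(448.8, 1195.6, 499.0) = 448.8 kN → bolt shear.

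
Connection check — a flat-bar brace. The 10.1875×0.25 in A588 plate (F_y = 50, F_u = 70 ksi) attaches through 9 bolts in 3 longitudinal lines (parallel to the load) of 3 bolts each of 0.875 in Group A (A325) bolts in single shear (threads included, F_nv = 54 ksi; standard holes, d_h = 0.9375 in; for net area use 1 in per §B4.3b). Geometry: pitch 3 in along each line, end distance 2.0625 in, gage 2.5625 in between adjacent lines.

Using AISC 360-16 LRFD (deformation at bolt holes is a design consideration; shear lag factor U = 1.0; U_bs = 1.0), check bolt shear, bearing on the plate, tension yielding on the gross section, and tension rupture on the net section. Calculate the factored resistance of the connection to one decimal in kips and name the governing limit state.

Bolt shear: A_b = π(0.875)²/4 = 0.60132 in². φR_n = 0.75 × 54 × 0.60132 × 9 × 1 = 219.2 kips.
Bearing (0.25 in plate, F_u = 70 ksi): end bolts L_c = 2.0625 − 0.9375/2 = 1.59375, R_n = min(1.2×1.59375×0.25×70, 2.4×0.875×0.25×70) = 33.469 kips/bolt; interior L_c = 3 − 0.9375 = 2.0625, R_n = 36.75 kips/bolt. φR_n = 0.75 × (3×33.469 + 6×36.75) = 240.7 kips.
Tension yield (gross): A_g = 10.1875×0.25 = 2.5469 in². φR_n = 0.90 × 50 × 2.5469 = 114.6 kips.
Tension rupture (net): A_n = (10.1875 − 3×1)×0.25 = 1.7969 in² (U = 1.0, A_e = A_n). φR_n = 0.75 × 70 × 1.7969 = 94.3 kips.
Governing: min(219.2, 240.7, 114.6, 94.3) = 94.3 kips → net-section rupture.

94.3 kips (net-section rupture governs)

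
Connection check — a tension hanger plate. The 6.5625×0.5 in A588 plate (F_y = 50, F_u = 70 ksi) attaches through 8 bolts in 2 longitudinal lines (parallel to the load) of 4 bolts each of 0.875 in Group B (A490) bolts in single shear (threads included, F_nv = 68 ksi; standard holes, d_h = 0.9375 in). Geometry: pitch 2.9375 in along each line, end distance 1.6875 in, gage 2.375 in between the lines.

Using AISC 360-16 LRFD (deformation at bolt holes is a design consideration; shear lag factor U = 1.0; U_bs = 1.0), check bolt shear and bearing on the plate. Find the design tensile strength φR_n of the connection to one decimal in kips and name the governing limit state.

245.3 kips (bolt shear governs)

Bolt shear: A_b = π(0.875)²/4 = 0.60132 in². φR_n = 0.75 × 68 × 0.60132 × 8 × 1 = 245.3 kips.
Bearing (0.5 in plate, F_u = 70 ksi): end bolts L_c = 1.6875 − 0.9375/2 = 1.21875, R_n = min(1.2×1.21875×0.5×70, 2.4×0.875×0.5×70) = 51.188 kips/bolt; interior L_c = 2.9375 − 0.9375 = 2, R_n = 73.5 kips/bolt. φR_n = 0.75 × (2×51.188 + 6×73.5) = 407.5 kips.
Governing: min(245.3, 407.5) = 245.3 kips → bolt shear.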